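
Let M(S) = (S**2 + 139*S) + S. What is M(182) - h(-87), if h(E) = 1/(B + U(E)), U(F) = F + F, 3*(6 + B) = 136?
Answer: 23676019/404 ≈ 58604.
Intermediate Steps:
B = 118/3 (B = -6 + (1/3)*136 = -6 + 136/3 = 118/3 ≈ 39.333)
U(F) = 2*F
M(S) = S**2 + 140*S
h(E) = 1/(118/3 + 2*E)
M(182) - h(-87) = 182*(140 + 182) - 3/(2*(59 + 3*(-87))) = 182*322 - 3/(2*(59 - 261)) = 58604 - 3/(2*(-202)) = 58604 - 3*(-1)/(2*202) = 58604 - 1*(-3/404) = 58604 + 3/404 = 23676019/404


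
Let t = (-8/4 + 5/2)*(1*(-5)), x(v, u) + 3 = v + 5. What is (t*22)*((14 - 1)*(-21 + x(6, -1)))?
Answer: 9295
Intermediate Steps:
x(v, u) = 2 + v (x(v, u) = -3 + (v + 5) = -3 + (5 + v) = 2 + v)
t = -5/2 (t = (-8*1/4 + 5*(1/2))*(-5) = (-2 + 5/2)*(-5) = (1/2)*(-5) = -5/2 ≈ -2.5000)
(t*22)*((14 - 1)*(-21 + x(6, -1))) = (-5/2*22)*((14 - 1)*(-21 + (2 + 6))) = -715*(-21 + 8) = -715*(-13) = -55*(-169) = 9295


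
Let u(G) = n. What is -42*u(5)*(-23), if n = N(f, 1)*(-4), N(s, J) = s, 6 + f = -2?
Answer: 30912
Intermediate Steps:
f = -8 (f = -6 - 2 = -8)
n = 32 (n = -8*(-4) = 32)
u(G) = 32
-42*u(5)*(-23) = -42*32*(-23) = -1344*(-23) = 30912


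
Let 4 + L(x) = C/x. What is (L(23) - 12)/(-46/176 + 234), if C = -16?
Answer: -33792/473087 ≈ -0.071429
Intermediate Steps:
L(x) = -4 - 16/x
(L(23) - 12)/(-46/176 + 234) = ((-4 - 16/23) - 12)/(-46/176 + 234) = ((-4 - 16*1/23) - 12)/(-46*1/176 + 234) = ((-4 - 16/23) - 12)/(-23/88 + 234) = (-108/23 - 12)/(20569/88) = -384/23*88/20569 = -33792/473087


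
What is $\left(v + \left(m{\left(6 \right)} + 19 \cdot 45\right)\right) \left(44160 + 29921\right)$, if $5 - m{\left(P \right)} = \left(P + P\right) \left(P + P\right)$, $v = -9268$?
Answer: $-633540712$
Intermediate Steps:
$m{\left(P \right)} = 5 - 4 P^{2}$ ($m{\left(P \right)} = 5 - \left(P + P\right) \left(P + P\right) = 5 - 2 P 2 P = 5 - 4 P^{2}$)
$\left(v + \left(m{\left(6 \right)} + 19 \cdot 45\right)\right) \left(44160 + 29921\right) = \left(-9268 + \left(\left(5 - 4 \cdot 6^{2}\right) + 19 \cdot 45\right)\right) \left(44160 + 29921\right) = \left(-9268 + \left(\left(5 - 144\right) + 855\right)\right) 74081 = \left(-9268 + \left(-139 + 855\right)\right) 74081 = \left(-9268 + 716\right) 74081 = \left(-8552\right) 74081 = -633540712$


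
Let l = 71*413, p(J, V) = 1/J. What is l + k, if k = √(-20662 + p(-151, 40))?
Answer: 29323 + I*√471114413/151 ≈ 29323.0 + 143.74*I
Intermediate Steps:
k = I*√471114413/151 (k = √(-20662 + 1/(-151)) = √(-20662 - 1/151) = √(-3119963/151) = I*√471114413/151 ≈ 143.74*I)
l = 29323
l + k = 29323 + I*√471114413/151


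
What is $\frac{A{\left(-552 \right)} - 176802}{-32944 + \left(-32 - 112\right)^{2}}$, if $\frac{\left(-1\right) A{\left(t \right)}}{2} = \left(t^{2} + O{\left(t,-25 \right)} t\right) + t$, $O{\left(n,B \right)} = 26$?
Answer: $\frac{378201}{6104} \approx 61.96$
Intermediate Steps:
$A{\left(t \right)} = - 54 t - 2 t^{2}$ ($A{\left(t \right)} = - 2 \left(\left(t^{2} + 26 t\right) + t\right) = - 2 \left(t^{2} + 27 t\right) = - 54 t - 2 t^{2}$)
$\frac{A{\left(-552 \right)} - 176802}{-32944 + \left(-32 - 112\right)^{2}} = \frac{\left(-2\right) \left(-552\right) \left(27 - 552\right) - 176802}{-32944 + \left(-32 - 112\right)^{2}} = \frac{\left(-2\right) \left(-552\right) \left(-525\right) - 176802}{-32944 + \left(-32 - 112\right)^{2}} = \frac{-579600 - 176802}{-32944 + \left(-144\right)^{2}} = - \frac{756402}{-32944 + 20736} = - \frac{756402}{-12208} = \left(-756402\right) \left(- \frac{1}{12208}\right) = \frac{378201}{6104}$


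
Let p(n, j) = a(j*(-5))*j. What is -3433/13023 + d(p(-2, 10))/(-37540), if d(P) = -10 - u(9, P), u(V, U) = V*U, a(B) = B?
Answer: -18734809/48888342 ≈ -0.38322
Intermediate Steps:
p(n, j) = -5*j² (p(n, j) = (j*(-5))*j = (-5*j)*j = -5*j²)
u(V, U) = U*V
d(P) = -10 - 9*P (d(P) = -10 - P*9 = -10 - 9*P)
-3433/13023 + d(p(-2, 10))/(-37540) = -3433/13023 + (-10 - (-45)*10²)/(-37540) = -3433*1/13023 + (-10 - (-45)*100)*(-1/37540) = -3433/13023 + (-10 - 9*(-500))*(-1/37540) = -3433/13023 + (-10 + 4500)*(-1/37540) = -3433/13023 + 4490*(-1/37540) = -3433/13023 - 449/3754 = -18734809/48888342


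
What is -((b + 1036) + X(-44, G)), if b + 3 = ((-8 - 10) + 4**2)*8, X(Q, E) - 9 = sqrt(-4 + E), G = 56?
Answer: -1026 - 2*sqrt(13) ≈ -1033.2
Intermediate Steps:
X(Q, E) = 9 + sqrt(-4 + E)
b = -19 (b = -3 + ((-8 - 10) + 4**2)*8 = -3 + (-18 + 16)*8 = -3 - 2*8 = -3 - 16 = -19)
-((b + 1036) + X(-44, G)) = -((-19 + 1036) + (9 + sqrt(-4 + 56))) = -(1017 + (9 + sqrt(52))) = -(1017 + (9 + 2*sqrt(13))) = -(1026 + 2*sqrt(13)) = -1026 - 2*sqrt(13)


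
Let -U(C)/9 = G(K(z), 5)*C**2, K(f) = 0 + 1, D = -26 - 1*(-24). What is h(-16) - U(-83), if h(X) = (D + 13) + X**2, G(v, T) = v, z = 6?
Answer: 62268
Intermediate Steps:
D = -2 (D = -26 + 24 = -2)
K(f) = 1
h(X) = 11 + X**2 (h(X) = (-2 + 13) + X**2 = 11 + X**2)
U(C) = -9*C**2
h(-16) - U(-83) = (11 + (-16)**2) - (-9)*(-83)**2 = (11 + 256) - (-9)*6889 = 267 - 1*(-62001) = 267 + 62001 = 62268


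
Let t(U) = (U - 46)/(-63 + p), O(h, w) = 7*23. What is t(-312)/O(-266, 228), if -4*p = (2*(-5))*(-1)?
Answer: 716/21091 ≈ 0.033948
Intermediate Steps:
p = -5/2 (p = -2*(-5)*(-1)/4 = -(-5)*(-1)/2 = -1/4*10 = -5/2 ≈ -2.5000)
O(h, w) = 161
t(U) = 92/131 - 2*U/131 (t(U) = (U - 46)/(-63 - 5/2) = (-46 + U)/(-131/2) = (-46 + U)*(-2/131) = 92/131 - 2*U/131)
t(-312)/O(-266, 228) = (92/131 - 2/131*(-312))/161 = (92/131 + 624/131)*(1/161) = (716/131)*(1/161) = 716/21091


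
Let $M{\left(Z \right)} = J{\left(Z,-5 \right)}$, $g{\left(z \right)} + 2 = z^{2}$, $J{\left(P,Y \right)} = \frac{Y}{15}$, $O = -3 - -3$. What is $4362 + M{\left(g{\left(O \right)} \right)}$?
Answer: $\frac{13085}{3} \approx 4361.7$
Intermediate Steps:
$O = 0$ ($O = -3 + 3 = 0$)
$J{\left(P,Y \right)} = \frac{Y}{15}$ ($J{\left(P,Y \right)} = Y \frac{1}{15} = \frac{Y}{15}$)
$g{\left(z \right)} = -2 + z^{2}$
$M{\left(Z \right)} = - \frac{1}{3}$ ($M{\left(Z \right)} = \frac{1}{15} \left(-5\right) = - \frac{1}{3}$)
$4362 + M{\left(g{\left(O \right)} \right)} = 4362 - \frac{1}{3} = \frac{13085}{3}$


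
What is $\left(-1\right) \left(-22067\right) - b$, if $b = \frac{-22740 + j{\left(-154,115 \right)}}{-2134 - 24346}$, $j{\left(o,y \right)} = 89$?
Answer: $\frac{584311509}{26480} \approx 22066.0$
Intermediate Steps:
$b = \frac{22651}{26480}$ ($b = \frac{-22740 + 89}{-2134 - 24346} = - \frac{22651}{-26480} = \left(-22651\right) \left(- \frac{1}{26480}\right) = \frac{22651}{26480} \approx 0.8554$)
$\left(-1\right) \left(-22067\right) - b = \left(-1\right) \left(-22067\right) - \frac{22651}{26480} = 22067 - \frac{22651}{26480} = \frac{584311509}{26480}$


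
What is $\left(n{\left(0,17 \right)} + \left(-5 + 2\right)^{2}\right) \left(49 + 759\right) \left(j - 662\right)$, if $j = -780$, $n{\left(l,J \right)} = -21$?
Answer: $13981632$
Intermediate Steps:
$\left(n{\left(0,17 \right)} + \left(-5 + 2\right)^{2}\right) \left(49 + 759\right) \left(j - 662\right) = \left(-21 + \left(-5 + 2\right)^{2}\right) \left(49 + 759\right) \left(-780 - 662\right) = \left(-21 + \left(-3\right)^{2}\right) 808 \left(-1442\right) = \left(-21 + 9\right) 808 \left(-1442\right) = \left(-12\right) 808 \left(-1442\right) = \left(-9696\right) \left(-1442\right) = 13981632$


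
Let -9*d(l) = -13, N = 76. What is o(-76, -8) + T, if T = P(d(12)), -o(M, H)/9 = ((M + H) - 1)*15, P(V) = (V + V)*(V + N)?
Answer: 947597/81 ≈ 11699.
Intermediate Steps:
d(l) = 13/9 (d(l) = -⅑*(-13) = 13/9)
P(V) = 2*V*(76 + V) (P(V) = (V + V)*(V + 76) = (2*V)*(76 + V) = 2*V*(76 + V))
o(M, H) = 135 - 135*H - 135*M (o(M, H) = -9*((M + H) - 1)*15 = -9*((H + M) - 1)*15 = -9*(-1 + H + M)*15 = -9*(-15 + 15*H + 15*M) = 135 - 135*H - 135*M)
T = 18122/81 (T = 2*(13/9)*(76 + 13/9) = 2*(13/9)*(697/9) = 18122/81 ≈ 223.73)
o(-76, -8) + T = (135 - 135*(-8) - 135*(-76)) + 18122/81 = (135 + 1080 + 10260) + 18122/81 = 11475 + 18122/81 = 947597/81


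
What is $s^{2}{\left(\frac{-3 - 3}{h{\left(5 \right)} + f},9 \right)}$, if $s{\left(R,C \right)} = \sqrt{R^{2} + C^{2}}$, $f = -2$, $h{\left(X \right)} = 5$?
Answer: $85$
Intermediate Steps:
$s{\left(R,C \right)} = \sqrt{C^{2} + R^{2}}$
$s^{2}{\left(\frac{-3 - 3}{h{\left(5 \right)} + f},9 \right)} = \left(\sqrt{9^{2} + \left(\frac{-3 - 3}{5 - 2}\right)^{2}}\right)^{2} = \left(\sqrt{81 + \left(- \frac{6}{3}\right)^{2}}\right)^{2} = \left(\sqrt{81 + \left(\left(-6\right) \frac{1}{3}\right)^{2}}\right)^{2} = \left(\sqrt{81 + \left(-2\right)^{2}}\right)^{2} = \left(\sqrt{81 + 4}\right)^{2} = \left(\sqrt{85}\right)^{2} = 85$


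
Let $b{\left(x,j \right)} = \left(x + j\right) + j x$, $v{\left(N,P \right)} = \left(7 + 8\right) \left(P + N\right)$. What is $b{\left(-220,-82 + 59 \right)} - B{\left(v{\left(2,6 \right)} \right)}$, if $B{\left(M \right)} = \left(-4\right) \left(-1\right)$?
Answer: $4813$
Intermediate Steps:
$v{\left(N,P \right)} = 15 N + 15 P$ ($v{\left(N,P \right)} = 15 \left(N + P\right) = 15 N + 15 P$)
$b{\left(x,j \right)} = j + x + j x$ ($b{\left(x,j \right)} = \left(j + x\right) + j x = j + x + j x$)
$B{\left(M \right)} = 4$
$b{\left(-220,-82 + 59 \right)} - B{\left(v{\left(2,6 \right)} \right)} = \left(\left(-82 + 59\right) - 220 + \left(-82 + 59\right) \left(-220\right)\right) - 4 = \left(-23 - 220 - -5060\right) - 4 = \left(-23 - 220 + 5060\right) - 4 = 4817 - 4 = 4813$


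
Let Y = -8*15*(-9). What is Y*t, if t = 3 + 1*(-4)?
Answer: -1080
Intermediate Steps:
Y = 1080 (Y = -120*(-9) = 1080)
t = -1 (t = 3 - 4 = -1)
Y*t = 1080*(-1) = -1080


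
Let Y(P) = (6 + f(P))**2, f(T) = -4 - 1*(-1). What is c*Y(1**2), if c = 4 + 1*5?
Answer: 81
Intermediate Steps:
f(T) = -3 (f(T) = -4 + 1 = -3)
Y(P) = 9 (Y(P) = (6 - 3)**2 = 3**2 = 9)
c = 9 (c = 4 + 5 = 9)
c*Y(1**2) = 9*9 = 81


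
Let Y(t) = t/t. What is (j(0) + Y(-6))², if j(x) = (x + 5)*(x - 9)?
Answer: 1936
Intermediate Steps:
Y(t) = 1
j(x) = (-9 + x)*(5 + x) (j(x) = (5 + x)*(-9 + x) = (-9 + x)*(5 + x))
(j(0) + Y(-6))² = ((-45 + 0² - 4*0) + 1)² = ((-45 + 0 + 0) + 1)² = (-45 + 1)² = (-44)² = 1936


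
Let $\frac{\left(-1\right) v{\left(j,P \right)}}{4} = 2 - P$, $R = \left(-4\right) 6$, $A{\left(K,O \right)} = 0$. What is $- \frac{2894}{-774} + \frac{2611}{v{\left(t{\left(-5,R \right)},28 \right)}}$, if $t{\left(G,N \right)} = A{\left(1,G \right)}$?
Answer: $\frac{1160945}{40248} \approx 28.845$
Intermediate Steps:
$R = -24$
$t{\left(G,N \right)} = 0$
$v{\left(j,P \right)} = -8 + 4 P$ ($v{\left(j,P \right)} = - 4 \left(2 - P\right) = -8 + 4 P$)
$- \frac{2894}{-774} + \frac{2611}{v{\left(t{\left(-5,R \right)},28 \right)}} = - \frac{2894}{-774} + \frac{2611}{-8 + 4 \cdot 28} = \left(-2894\right) \left(- \frac{1}{774}\right) + \frac{2611}{-8 + 112} = \frac{1447}{387} + \frac{2611}{104} = \frac{1160945}{40248}$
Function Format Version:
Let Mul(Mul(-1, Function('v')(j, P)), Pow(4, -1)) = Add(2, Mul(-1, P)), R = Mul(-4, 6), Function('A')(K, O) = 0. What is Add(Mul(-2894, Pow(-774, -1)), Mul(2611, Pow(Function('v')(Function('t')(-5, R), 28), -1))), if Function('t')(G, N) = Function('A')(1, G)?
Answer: Rational(1160945, 40248) ≈ 28.845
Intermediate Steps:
R = -24
Function('t')(G, N) = 0
Function('v')(j, P) = Add(-8, Mul(4, P)) (Function('v')(j, P) = Mul(-4, Add(2, Mul(-1, P))) = Add(-8, Mul(4, P)))
Add(Mul(-2894, Pow(-774, -1)), Mul(2611, Pow(Function('v')(Function('t')(-5, R), 28), -1))) = Add(Mul(-2894, Pow(-774, -1)), Mul(2611, Pow(Add(-8, Mul(4, 28)), -1))) = Add(Mul(-2894, Rational(-1, 774)), Mul(2611, Pow(Add(-8, 112), -1))) = Add(Rational(1447, 387), Mul(2611, Pow(104, -1))) = Add(Rational(1447, 387), Mul(2611, Rational(1, 104))) = Add(Rational(1447, 387), Rational(2611, 104)) = Rational(1160945, 40248)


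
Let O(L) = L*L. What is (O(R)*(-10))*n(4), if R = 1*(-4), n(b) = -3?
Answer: 480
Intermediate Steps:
R = -4
O(L) = L²
(O(R)*(-10))*n(4) = ((-4)²*(-10))*(-3) = (16*(-10))*(-3) = -160*(-3) = 480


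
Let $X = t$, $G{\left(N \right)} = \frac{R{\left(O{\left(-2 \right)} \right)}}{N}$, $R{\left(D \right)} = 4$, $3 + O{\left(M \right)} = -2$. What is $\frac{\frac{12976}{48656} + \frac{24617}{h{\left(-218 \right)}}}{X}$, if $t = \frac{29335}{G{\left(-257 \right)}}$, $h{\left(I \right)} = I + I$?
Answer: $\frac{74506701}{2498976280555} \approx 2.9815 \cdot 10^{-5}$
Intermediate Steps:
$O{\left(M \right)} = -5$ ($O{\left(M \right)} = -3 - 2 = -5$)
$h{\left(I \right)} = 2 I$
$G{\left(N \right)} = \frac{4}{N}$
$t = - \frac{7539095}{4}$ ($t = \frac{29335}{4 \frac{1}{-257}} = \frac{29335}{4 \left(- \frac{1}{257}\right)} = \frac{29335}{- \frac{4}{257}} = 29335 \left(- \frac{257}{4}\right) = - \frac{7539095}{4} \approx -1.8848 \cdot 10^{6}$)
$X = - \frac{7539095}{4} \approx -1.8848 \cdot 10^{6}$
$\frac{\frac{12976}{48656} + \frac{24617}{h{\left(-218 \right)}}}{X} = \frac{\frac{12976}{48656} + \frac{24617}{2 \left(-218\right)}}{- \frac{7539095}{4}} = \left(12976 \cdot \frac{1}{48656} + \frac{24617}{-436}\right) \left(- \frac{4}{7539095}\right) = \left(\frac{811}{3041} + 24617 \left(- \frac{1}{436}\right)\right) \left(- \frac{4}{7539095}\right) = \left(\frac{811}{3041} - \frac{24617}{436}\right) \left(- \frac{4}{7539095}\right) = \left(- \frac{74506701}{1325876}\right) \left(- \frac{4}{7539095}\right) = \frac{74506701}{2498976280555}$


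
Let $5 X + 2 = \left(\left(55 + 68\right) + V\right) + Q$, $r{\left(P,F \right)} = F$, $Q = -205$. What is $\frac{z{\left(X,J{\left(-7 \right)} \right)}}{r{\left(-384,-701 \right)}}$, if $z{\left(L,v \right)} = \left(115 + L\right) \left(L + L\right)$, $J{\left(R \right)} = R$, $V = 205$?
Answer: $- \frac{168432}{17525} \approx -9.611$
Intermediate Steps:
$X = \frac{121}{5}$ ($X = - \frac{2}{5} + \frac{\left(\left(55 + 68\right) + 205\right) - 205}{5} = - \frac{2}{5} + \frac{\left(123 + 205\right) - 205}{5} = - \frac{2}{5} + \frac{328 - 205}{5} = - \frac{2}{5} + \frac{1}{5} \cdot 123 = - \frac{2}{5} + \frac{123}{5} = \frac{121}{5} \approx 24.2$)
$z{\left(L,v \right)} = 2 L \left(115 + L\right)$ ($z{\left(L,v \right)} = \left(115 + L\right) 2 L = 2 L \left(115 + L\right)$)
$\frac{z{\left(X,J{\left(-7 \right)} \right)}}{r{\left(-384,-701 \right)}} = \frac{2 \cdot \frac{121}{5} \left(115 + \frac{121}{5}\right)}{-701} = 2 \cdot \frac{121}{5} \cdot \frac{696}{5} \left(- \frac{1}{701}\right) = \frac{168432}{25} \left(- \frac{1}{701}\right) = - \frac{168432}{17525}$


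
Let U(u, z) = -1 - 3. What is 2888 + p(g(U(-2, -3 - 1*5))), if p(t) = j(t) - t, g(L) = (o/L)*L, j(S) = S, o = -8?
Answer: 2888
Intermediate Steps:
U(u, z) = -4
g(L) = -8 (g(L) = (-8/L)*L = -8)
p(t) = 0 (p(t) = t - t = 0)
2888 + p(g(U(-2, -3 - 1*5))) = 2888 + 0 = 2888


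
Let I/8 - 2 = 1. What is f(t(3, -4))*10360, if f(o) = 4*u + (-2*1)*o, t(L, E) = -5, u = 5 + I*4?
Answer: 4289040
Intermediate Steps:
I = 24 (I = 16 + 8*1 = 16 + 8 = 24)
u = 101 (u = 5 + 24*4 = 5 + 96 = 101)
f(o) = 404 - 2*o (f(o) = 4*101 + (-2*1)*o = 404 - 2*o)
f(t(3, -4))*10360 = (404 - 2*(-5))*10360 = (404 + 10)*10360 = 414*10360 = 4289040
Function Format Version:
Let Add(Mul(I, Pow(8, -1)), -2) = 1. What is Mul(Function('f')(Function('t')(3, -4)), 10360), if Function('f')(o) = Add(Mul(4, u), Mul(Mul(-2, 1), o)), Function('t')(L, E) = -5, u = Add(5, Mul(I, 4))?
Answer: 4289040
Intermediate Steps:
I = 24 (I = Add(16, Mul(8, 1)) = Add(16, 8) = 24)
u = 101 (u = Add(5, Mul(24, 4)) = Add(5, 96) = 101)
Function('f')(o) = Add(404, Mul(-2, o)) (Function('f')(o) = Add(Mul(4, 101), Mul(Mul(-2, 1), o)) = Add(404, Mul(-2, o)))
Mul(Function('f')(Function('t')(3, -4)), 10360) = Mul(Add(404, Mul(-2, -5)), 10360) = Mul(Add(404, 10), 10360) = Mul(414, 10360) = 4289040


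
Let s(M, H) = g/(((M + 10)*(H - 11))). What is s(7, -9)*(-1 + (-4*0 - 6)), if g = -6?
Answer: -21/170 ≈ -0.12353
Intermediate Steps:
s(M, H) = -6/((-11 + H)*(10 + M)) (s(M, H) = -6*1/((H - 11)*(M + 10)) = -6*1/((-11 + H)*(10 + M)) = -6/((-11 + H)*(10 + M)))
s(7, -9)*(-1 + (-4*0 - 6)) = (-6/(-110 - 11*7 + 10*(-9) - 9*7))*(-1 + (-4*0 - 6)) = (-6/(-110 - 77 - 90 - 63))*(-1 + (0 - 6)) = (-6/(-340))*(-1 - 6) = -6*(-1/340)*(-7) = (3/170)*(-7) = -21/170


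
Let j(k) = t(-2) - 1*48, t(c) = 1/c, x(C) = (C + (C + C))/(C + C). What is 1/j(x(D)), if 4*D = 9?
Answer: -2/97 ≈ -0.020619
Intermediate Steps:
D = 9/4 (D = (1/4)*9 = 9/4 ≈ 2.2500)
x(C) = 3/2 (x(C) = (C + 2*C)/((2*C)) = (3*C)*(1/(2*C)) = 3/2)
j(k) = -97/2 (j(k) = 1/(-2) - 1*48 = -1/2 - 48 = -97/2)
1/j(x(D)) = 1/(-97/2) = -2/97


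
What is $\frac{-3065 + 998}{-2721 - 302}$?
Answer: $\frac{2067}{3023} \approx 0.68376$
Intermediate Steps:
$\frac{-3065 + 998}{-2721 - 302} = - \frac{2067}{-3023} = \left(-2067\right) \left(- \frac{1}{3023}\right) = \frac{2067}{3023}$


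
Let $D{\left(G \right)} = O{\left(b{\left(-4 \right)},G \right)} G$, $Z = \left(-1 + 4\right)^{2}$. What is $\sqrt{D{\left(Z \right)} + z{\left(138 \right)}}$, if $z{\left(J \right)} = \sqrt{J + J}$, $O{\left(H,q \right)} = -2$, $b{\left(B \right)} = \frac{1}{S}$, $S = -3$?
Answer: $\sqrt{-18 + 2 \sqrt{69}} \approx 1.1776 i$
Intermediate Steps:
$b{\left(B \right)} = - \frac{1}{3}$ ($b{\left(B \right)} = \frac{1}{-3} = - \frac{1}{3}$)
$Z = 9$ ($Z = 3^{2} = 9$)
$z{\left(J \right)} = \sqrt{2} \sqrt{J}$ ($z{\left(J \right)} = \sqrt{2 J} = \sqrt{2} \sqrt{J}$)
$D{\left(G \right)} = - 2 G$
$\sqrt{D{\left(Z \right)} + z{\left(138 \right)}} = \sqrt{\left(-2\right) 9 + \sqrt{2} \sqrt{138}} = \sqrt{-18 + 2 \sqrt{69}}$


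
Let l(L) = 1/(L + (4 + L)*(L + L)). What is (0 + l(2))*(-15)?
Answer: -15/26 ≈ -0.57692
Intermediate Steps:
l(L) = 1/(L + 2*L*(4 + L)) (l(L) = 1/(L + (4 + L)*(2*L)) = 1/(L + 2*L*(4 + L)))
(0 + l(2))*(-15) = (0 + 1/(2*(9 + 2*2)))*(-15) = (0 + 1/(2*(9 + 4)))*(-15) = (0 + (1/2)/13)*(-15) = (0 + (1/2)*(1/13))*(-15) = (0 + 1/26)*(-15) = (1/26)*(-15) = -15/26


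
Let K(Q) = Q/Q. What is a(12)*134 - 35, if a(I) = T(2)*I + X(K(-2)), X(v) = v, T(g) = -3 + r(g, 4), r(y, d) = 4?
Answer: 1707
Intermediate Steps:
K(Q) = 1
T(g) = 1 (T(g) = -3 + 4 = 1)
a(I) = 1 + I (a(I) = 1*I + 1 = I + 1 = 1 + I)
a(12)*134 - 35 = (1 + 12)*134 - 35 = 13*134 - 35 = 1742 - 35 = 1707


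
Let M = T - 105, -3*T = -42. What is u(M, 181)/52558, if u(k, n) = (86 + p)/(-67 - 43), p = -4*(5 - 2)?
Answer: -37/2890690 ≈ -1.2800e-5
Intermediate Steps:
T = 14 (T = -1/3*(-42) = 14)
p = -12 (p = -4*3 = -12)
M = -91 (M = 14 - 105 = -91)
u(k, n) = -37/55 (u(k, n) = (86 - 12)/(-67 - 43) = 74/(-110) = 74*(-1/110) = -37/55)
u(M, 181)/52558 = -37/55/52558 = -37/55*1/52558 = -37/2890690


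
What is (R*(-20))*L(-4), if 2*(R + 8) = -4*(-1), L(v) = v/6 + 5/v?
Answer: -230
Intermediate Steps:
L(v) = 5/v + v/6 (L(v) = v*(⅙) + 5/v = v/6 + 5/v = 5/v + v/6)
R = -6 (R = -8 + (-4*(-1))/2 = -8 + (½)*4 = -8 + 2 = -6)
(R*(-20))*L(-4) = (-6*(-20))*(5/(-4) + (⅙)*(-4)) = 120*(5*(-¼) - ⅔) = 120*(-5/4 - ⅔) = 120*(-23/12) = -230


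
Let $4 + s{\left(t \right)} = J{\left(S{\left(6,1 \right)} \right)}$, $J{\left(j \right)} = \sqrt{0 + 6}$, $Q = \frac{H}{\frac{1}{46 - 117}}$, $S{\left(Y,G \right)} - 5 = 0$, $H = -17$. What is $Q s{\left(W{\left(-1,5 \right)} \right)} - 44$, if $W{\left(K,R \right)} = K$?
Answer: $-4872 + 1207 \sqrt{6} \approx -1915.5$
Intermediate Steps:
$S{\left(Y,G \right)} = 5$ ($S{\left(Y,G \right)} = 5 + 0 = 5$)
$Q = 1207$ ($Q = - \frac{17}{\frac{1}{46 - 117}} = - \frac{17}{\frac{1}{-71}} = - \frac{17}{- \frac{1}{71}} = \left(-17\right) \left(-71\right) = 1207$)
$J{\left(j \right)} = \sqrt{6}$
$s{\left(t \right)} = -4 + \sqrt{6}$
$Q s{\left(W{\left(-1,5 \right)} \right)} - 44 = 1207 \left(-4 + \sqrt{6}\right) - 44 = \left(-4828 + 1207 \sqrt{6}\right) - 44 = -4872 + 1207 \sqrt{6}$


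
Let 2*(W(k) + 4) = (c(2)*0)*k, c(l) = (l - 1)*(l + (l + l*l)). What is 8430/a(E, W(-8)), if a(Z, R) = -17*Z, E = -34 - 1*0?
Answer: 4215/289 ≈ 14.585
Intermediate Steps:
c(l) = (-1 + l)*(l² + 2*l) (c(l) = (-1 + l)*(l + (l + l²)) = (-1 + l)*(l² + 2*l))
W(k) = -4 (W(k) = -4 + (((2*(-2 + 2 + 2²))*0)*k)/2 = -4 + (((2*(-2 + 2 + 4))*0)*k)/2 = -4 + (((2*4)*0)*k)/2 = -4 + ((8*0)*k)/2 = -4 + (0*k)/2 = -4 + (½)*0 = -4 + 0 = -4)
E = -34 (E = -34 + 0 = -34)
8430/a(E, W(-8)) = 8430/((-17*(-34))) = 8430/578 = 8430*(1/578) = 4215/289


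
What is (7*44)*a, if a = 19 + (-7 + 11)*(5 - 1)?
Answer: 10780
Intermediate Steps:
a = 35 (a = 19 + 4*4 = 19 + 16 = 35)
(7*44)*a = (7*44)*35 = 308*35 = 10780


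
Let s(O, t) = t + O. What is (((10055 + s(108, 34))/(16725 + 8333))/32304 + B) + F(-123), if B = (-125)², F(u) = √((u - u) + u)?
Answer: 383273500309/24529504 + I*√123 ≈ 15625.0 + 11.091*I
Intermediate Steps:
s(O, t) = O + t
F(u) = √u (F(u) = √(0 + u) = √u)
B = 15625
(((10055 + s(108, 34))/(16725 + 8333))/32304 + B) + F(-123) = (((10055 + (108 + 34))/(16725 + 8333))/32304 + 15625) + √(-123) = (((10055 + 142)/25058)*(1/32304) + 15625) + I*√123 = ((10197*(1/25058))*(1/32304) + 15625) + I*√123 = ((927/2278)*(1/32304) + 15625) + I*√123 = (309/24529504 + 15625) + I*√123 = 383273500309/24529504 + I*√123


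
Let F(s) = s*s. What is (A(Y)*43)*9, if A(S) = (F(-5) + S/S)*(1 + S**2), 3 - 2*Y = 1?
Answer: 20124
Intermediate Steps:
Y = 1 (Y = 3/2 - 1/2*1 = 3/2 - 1/2 = 1)
F(s) = s**2
A(S) = 26 + 26*S**2 (A(S) = ((-5)**2 + S/S)*(1 + S**2) = (25 + 1)*(1 + S**2) = 26*(1 + S**2) = 26 + 26*S**2)
(A(Y)*43)*9 = ((26 + 26*1**2)*43)*9 = ((26 + 26*1)*43)*9 = ((26 + 26)*43)*9 = (52*43)*9 = 2236*9 = 20124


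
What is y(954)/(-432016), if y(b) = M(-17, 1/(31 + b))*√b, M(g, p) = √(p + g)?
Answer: -3*I*√109265065/106383940 ≈ -0.00029477*I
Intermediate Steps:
M(g, p) = √(g + p)
y(b) = √b*√(-17 + 1/(31 + b)) (y(b) = √(-17 + 1/(31 + b))*√b = √b*√(-17 + 1/(31 + b)))
y(954)/(-432016) = (√954*√((-526 - 17*954)/(31 + 954)))/(-432016) = ((3*√106)*√((-526 - 16218)/985))*(-1/432016) = ((3*√106)*√((1/985)*(-16744)))*(-1/432016) = ((3*√106)*√(-16744/985))*(-1/432016) = ((3*√106)*(2*I*√4123210/985))*(-1/432016) = (12*I*√109265065/985)*(-1/432016) = -3*I*√109265065/106383940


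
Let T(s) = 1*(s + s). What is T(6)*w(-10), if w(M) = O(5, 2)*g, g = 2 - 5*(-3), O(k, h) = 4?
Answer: 816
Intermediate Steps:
g = 17 (g = 2 + 15 = 17)
T(s) = 2*s (T(s) = 1*(2*s) = 2*s)
w(M) = 68 (w(M) = 4*17 = 68)
T(6)*w(-10) = (2*6)*68 = 12*68 = 816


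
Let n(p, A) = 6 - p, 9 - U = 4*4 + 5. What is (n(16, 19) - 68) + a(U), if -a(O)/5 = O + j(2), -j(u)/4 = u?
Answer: 22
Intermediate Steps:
U = -12 (U = 9 - (4*4 + 5) = 9 - (16 + 5) = 9 - 1*21 = 9 - 21 = -12)
j(u) = -4*u
a(O) = 40 - 5*O (a(O) = -5*(O - 4*2) = -5*(O - 8) = -5*(-8 + O) = 40 - 5*O)
(n(16, 19) - 68) + a(U) = ((6 - 1*16) - 68) + (40 - 5*(-12)) = ((6 - 16) - 68) + (40 + 60) = (-10 - 68) + 100 = -78 + 100 = 22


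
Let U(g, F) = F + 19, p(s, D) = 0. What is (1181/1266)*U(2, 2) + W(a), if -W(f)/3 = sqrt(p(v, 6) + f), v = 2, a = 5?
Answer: 8267/422 - 3*sqrt(5) ≈ 12.882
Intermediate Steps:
U(g, F) = 19 + F
W(f) = -3*sqrt(f) (W(f) = -3*sqrt(0 + f) = -3*sqrt(f))
(1181/1266)*U(2, 2) + W(a) = (1181/1266)*(19 + 2) - 3*sqrt(5) = (1181*(1/1266))*21 - 3*sqrt(5) = (1181/1266)*21 - 3*sqrt(5) = 8267/422 - 3*sqrt(5)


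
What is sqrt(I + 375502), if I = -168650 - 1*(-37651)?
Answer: 3*sqrt(27167) ≈ 494.47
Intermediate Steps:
I = -130999 (I = -168650 + 37651 = -130999)
sqrt(I + 375502) = sqrt(-130999 + 375502) = sqrt(244503) = 3*sqrt(27167)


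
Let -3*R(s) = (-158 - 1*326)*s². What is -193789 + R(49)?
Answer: 580717/3 ≈ 1.9357e+5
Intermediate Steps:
R(s) = 484*s²/3 (R(s) = -(-158 - 1*326)*s²/3 = -(-158 - 326)*s²/3 = -(-484)*s²/3 = 484*s²/3)
-193789 + R(49) = -193789 + (484/3)*49² = -193789 + (484/3)*2401 = -193789 + 1162084/3 = 580717/3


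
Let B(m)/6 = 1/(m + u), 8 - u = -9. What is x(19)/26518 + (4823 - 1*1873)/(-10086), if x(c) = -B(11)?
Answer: -547611829/1872223836 ≈ -0.29249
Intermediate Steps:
u = 17 (u = 8 - 1*(-9) = 8 + 9 = 17)
B(m) = 6/(17 + m) (B(m) = 6/(m + 17) = 6/(17 + m))
x(c) = -3/14 (x(c) = -6/(17 + 11) = -6/28 = -1*3/14 = -3/14)
x(19)/26518 + (4823 - 1*1873)/(-10086) = -3/14/26518 + (4823 - 1*1873)/(-10086) = -3/14*1/26518 + (4823 - 1873)*(-1/10086) = -3/371252 + 2950*(-1/10086) = -3/371252 - 1475/5043 = -547611829/1872223836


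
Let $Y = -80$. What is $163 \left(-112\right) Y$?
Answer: $1460480$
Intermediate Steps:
$163 \left(-112\right) Y = 163 \left(-112\right) \left(-80\right) = \left(-18256\right) \left(-80\right) = 1460480$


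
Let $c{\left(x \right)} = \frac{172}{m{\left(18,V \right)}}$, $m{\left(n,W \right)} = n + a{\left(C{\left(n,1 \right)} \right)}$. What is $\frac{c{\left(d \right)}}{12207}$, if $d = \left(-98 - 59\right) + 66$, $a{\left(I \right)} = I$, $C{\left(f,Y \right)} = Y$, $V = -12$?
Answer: $\frac{172}{231933} \approx 0.00074159$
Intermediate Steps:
$d = -91$ ($d = -157 + 66 = -91$)
$m{\left(n,W \right)} = 1 + n$ ($m{\left(n,W \right)} = n + 1 = 1 + n$)
$c{\left(x \right)} = \frac{172}{19}$ ($c{\left(x \right)} = \frac{172}{1 + 18} = \frac{172}{19}$)
$\frac{c{\left(d \right)}}{12207} = \frac{172}{19 \cdot 12207} = \frac{172}{19} \cdot \frac{1}{12207} = \frac{172}{231933}$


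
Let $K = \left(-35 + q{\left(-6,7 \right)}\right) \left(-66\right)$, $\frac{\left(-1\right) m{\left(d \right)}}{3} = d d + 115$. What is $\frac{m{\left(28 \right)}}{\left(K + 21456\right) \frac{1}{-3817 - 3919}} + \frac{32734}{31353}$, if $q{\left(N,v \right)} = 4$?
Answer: $\frac{109153009274}{122809701} \approx 888.8$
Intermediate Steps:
$m{\left(d \right)} = -345 - 3 d^{2}$ ($m{\left(d \right)} = - 3 \left(d d + 115\right) = - 3 \left(d^{2} + 115\right) = - 3 \left(115 + d^{2}\right) = -345 - 3 d^{2}$)
$K = 2046$ ($K = \left(-35 + 4\right) \left(-66\right) = \left(-31\right) \left(-66\right) = 2046$)
$\frac{m{\left(28 \right)}}{\left(K + 21456\right) \frac{1}{-3817 - 3919}} + \frac{32734}{31353} = \frac{-345 - 3 \cdot 28^{2}}{\left(2046 + 21456\right) \frac{1}{-3817 - 3919}} + \frac{32734}{31353} = \frac{-345 - 2352}{23502 \frac{1}{-7736}} + 32734 \cdot \frac{1}{31353} = \frac{-345 - 2352}{23502 \left(- \frac{1}{7736}\right)} + \frac{32734}{31353} = - \frac{2697}{- \frac{11751}{3868}} + \frac{32734}{31353} = \left(-2697\right) \left(- \frac{3868}{11751}\right) + \frac{32734}{31353} = \frac{3477332}{3917} + \frac{32734}{31353} = \frac{109153009274}{122809701}$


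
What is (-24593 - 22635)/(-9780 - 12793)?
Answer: 47228/22573 ≈ 2.0922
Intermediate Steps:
(-24593 - 22635)/(-9780 - 12793) = -47228/(-22573) = -47228*(-1/22573) = 47228/22573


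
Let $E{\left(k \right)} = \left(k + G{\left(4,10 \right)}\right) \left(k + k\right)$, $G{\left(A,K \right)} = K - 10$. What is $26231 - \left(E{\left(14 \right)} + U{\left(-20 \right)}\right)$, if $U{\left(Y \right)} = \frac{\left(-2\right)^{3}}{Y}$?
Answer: $\frac{129193}{5} \approx 25839.0$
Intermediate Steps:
$G{\left(A,K \right)} = -10 + K$
$U{\left(Y \right)} = - \frac{8}{Y}$
$E{\left(k \right)} = 2 k^{2}$ ($E{\left(k \right)} = \left(k + \left(-10 + 10\right)\right) \left(k + k\right) = \left(k + 0\right) 2 k = k 2 k = 2 k^{2}$)
$26231 - \left(E{\left(14 \right)} + U{\left(-20 \right)}\right) = 26231 - \left(2 \cdot 14^{2} - \frac{8}{-20}\right) = 26231 - \left(2 \cdot 196 - - \frac{2}{5}\right) = 26231 - \left(392 + \frac{2}{5}\right) = 26231 - \frac{1962}{5} = \frac{129193}{5}$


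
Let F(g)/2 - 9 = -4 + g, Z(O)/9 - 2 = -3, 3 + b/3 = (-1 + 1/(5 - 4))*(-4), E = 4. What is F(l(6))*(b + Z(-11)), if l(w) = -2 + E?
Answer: -252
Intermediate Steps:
l(w) = 2 (l(w) = -2 + 4 = 2)
b = -9 (b = -9 + 3*((-1 + 1/(5 - 4))*(-4)) = -9 + 3*((-1 + 1/1)*(-4)) = -9 + 3*((-1 + 1)*(-4)) = -9 + 3*(0*(-4)) = -9 + 3*0 = -9 + 0 = -9)
Z(O) = -9 (Z(O) = 18 + 9*(-3) = 18 - 27 = -9)
F(g) = 10 + 2*g (F(g) = 18 + 2*(-4 + g) = 18 + (-8 + 2*g) = 10 + 2*g)
F(l(6))*(b + Z(-11)) = (10 + 2*2)*(-9 - 9) = (10 + 4)*(-18) = 14*(-18) = -252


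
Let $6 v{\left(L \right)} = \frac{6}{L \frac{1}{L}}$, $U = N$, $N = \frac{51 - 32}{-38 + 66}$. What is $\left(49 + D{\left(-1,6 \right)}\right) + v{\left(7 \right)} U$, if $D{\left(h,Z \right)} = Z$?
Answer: $\frac{1559}{28} \approx 55.679$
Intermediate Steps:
$N = \frac{19}{28} \approx 0.67857$
$U = \frac{19}{28} \approx 0.67857$
$v{\left(L \right)} = 1$ ($v{\left(L \right)} = \frac{6 \frac{1}{L \frac{1}{L}}}{6} = \frac{6 \cdot 1^{-1}}{6} = \frac{6 \cdot 1}{6} = \frac{1}{6} \cdot 6 = 1$)
$\left(49 + D{\left(-1,6 \right)}\right) + v{\left(7 \right)} U = \left(49 + 6\right) + 1 \cdot \frac{19}{28} = 55 + \frac{19}{28} = \frac{1559}{28}$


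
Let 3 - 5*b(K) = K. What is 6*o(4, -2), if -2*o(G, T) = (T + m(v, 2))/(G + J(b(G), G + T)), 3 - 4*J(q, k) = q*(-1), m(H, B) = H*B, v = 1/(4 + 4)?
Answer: 105/94 ≈ 1.1170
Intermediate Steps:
b(K) = ⅗ - K/5
v = ⅛ (v = 1/8 = ⅛ ≈ 0.12500)
m(H, B) = B*H
J(q, k) = ¾ + q/4 (J(q, k) = ¾ - q*(-1)/4 = ¾ - (-1)*q/4 = ¾ + q/4)
o(G, T) = -(¼ + T)/(2*(9/10 + 19*G/20)) (o(G, T) = -(T + 2*(⅛))/(2*(G + (¾ + (⅗ - G/5)/4))) = -(T + ¼)/(2*(G + (¾ + (3/20 - G/20)))) = -(¼ + T)/(2*(G + (9/10 - G/20))) = -(¼ + T)/(2*(9/10 + 19*G/20)))
6*o(4, -2) = 6*(5*(-1 - 4*(-2))/(2*(18 + 19*4))) = 6*(5*(-1 + 8)/(2*(18 + 76))) = 6*((5/2)*7/94) = 6*((5/2)*(1/94)*7) = 6*(35/188) = 105/94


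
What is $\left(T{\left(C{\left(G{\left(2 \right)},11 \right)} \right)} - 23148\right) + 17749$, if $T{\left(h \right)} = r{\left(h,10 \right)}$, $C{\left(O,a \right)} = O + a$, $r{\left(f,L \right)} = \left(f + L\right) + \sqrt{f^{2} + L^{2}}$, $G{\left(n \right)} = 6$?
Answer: $-5372 + \sqrt{389} \approx -5352.3$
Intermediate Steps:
$r{\left(f,L \right)} = L + f + \sqrt{L^{2} + f^{2}}$ ($r{\left(f,L \right)} = \left(L + f\right) + \sqrt{L^{2} + f^{2}} = L + f + \sqrt{L^{2} + f^{2}}$)
$T{\left(h \right)} = 10 + h + \sqrt{100 + h^{2}}$ ($T{\left(h \right)} = 10 + h + \sqrt{10^{2} + h^{2}} = 10 + h + \sqrt{100 + h^{2}}$)
$\left(T{\left(C{\left(G{\left(2 \right)},11 \right)} \right)} - 23148\right) + 17749 = \left(\left(10 + \left(6 + 11\right) + \sqrt{100 + \left(6 + 11\right)^{2}}\right) - 23148\right) + 17749 = \left(\left(10 + 17 + \sqrt{100 + 17^{2}}\right) - 23148\right) + 17749 = \left(\left(10 + 17 + \sqrt{100 + 289}\right) - 23148\right) + 17749 = \left(\left(10 + 17 + \sqrt{389}\right) - 23148\right) + 17749 = \left(\left(27 + \sqrt{389}\right) - 23148\right) + 17749 = \left(-23121 + \sqrt{389}\right) + 17749 = -5372 + \sqrt{389}$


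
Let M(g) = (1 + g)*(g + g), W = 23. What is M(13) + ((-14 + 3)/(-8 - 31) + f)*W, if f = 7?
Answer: 20728/39 ≈ 531.49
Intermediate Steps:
M(g) = 2*g*(1 + g) (M(g) = (1 + g)*(2*g) = 2*g*(1 + g))
M(13) + ((-14 + 3)/(-8 - 31) + f)*W = 2*13*(1 + 13) + ((-14 + 3)/(-8 - 31) + 7)*23 = 2*13*14 + (-11/(-39) + 7)*23 = 364 + (-11*(-1/39) + 7)*23 = 364 + (11/39 + 7)*23 = 364 + (284/39)*23 = 364 + 6532/39 = 20728/39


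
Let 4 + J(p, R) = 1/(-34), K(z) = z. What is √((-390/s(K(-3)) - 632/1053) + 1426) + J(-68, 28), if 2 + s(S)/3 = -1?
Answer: -137/34 + 4*√1256593/117 ≈ 34.295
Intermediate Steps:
s(S) = -9 (s(S) = -6 + 3*(-1) = -6 - 3 = -9)
J(p, R) = -137/34 (J(p, R) = -4 + 1/(-34) = -4 - 1/34 = -137/34)
√((-390/s(K(-3)) - 632/1053) + 1426) + J(-68, 28) = √((-390/(-9) - 632/1053) + 1426) - 137/34 = √((-390*(-⅑) - 632*1/1053) + 1426) - 137/34 = √((130/3 - 632/1053) + 1426) - 137/34 = √(44998/1053 + 1426) - 137/34 = √(1546576/1053) - 137/34 = 4*√1256593/117 - 137/34 = -137/34 + 4*√1256593/117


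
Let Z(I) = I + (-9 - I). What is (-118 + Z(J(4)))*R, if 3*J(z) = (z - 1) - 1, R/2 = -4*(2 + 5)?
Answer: 7112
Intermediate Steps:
R = -56 (R = 2*(-4*(2 + 5)) = 2*(-4*7) = 2*(-28) = -56)
J(z) = -⅔ + z/3 (J(z) = ((z - 1) - 1)/3 = ((-1 + z) - 1)/3 = (-2 + z)/3 = -⅔ + z/3)
Z(I) = -9
(-118 + Z(J(4)))*R = (-118 - 9)*(-56) = -127*(-56) = 7112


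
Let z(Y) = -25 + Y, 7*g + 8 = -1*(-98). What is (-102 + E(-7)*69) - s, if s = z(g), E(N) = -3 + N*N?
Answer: 21589/7 ≈ 3084.1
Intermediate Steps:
E(N) = -3 + N²
g = 90/7 (g = -8/7 + (-1*(-98))/7 = -8/7 + (⅐)*98 = -8/7 + 14 = 90/7 ≈ 12.857)
s = -85/7 (s = -25 + 90/7 = -85/7 ≈ -12.143)
(-102 + E(-7)*69) - s = (-102 + (-3 + (-7)²)*69) - 1*(-85/7) = (-102 + (-3 + 49)*69) + 85/7 = (-102 + 46*69) + 85/7 = (-102 + 3174) + 85/7 = 3072 + 85/7 = 21589/7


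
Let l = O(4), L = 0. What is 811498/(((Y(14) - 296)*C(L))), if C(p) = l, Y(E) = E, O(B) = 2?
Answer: -405749/282 ≈ -1438.8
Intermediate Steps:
l = 2
C(p) = 2
811498/(((Y(14) - 296)*C(L))) = 811498/(((14 - 296)*2)) = 811498/((-282*2)) = 811498/(-564) = 811498*(-1/564) = -405749/282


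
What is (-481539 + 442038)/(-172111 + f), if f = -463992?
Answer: 39501/636103 ≈ 0.062098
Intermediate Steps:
(-481539 + 442038)/(-172111 + f) = (-481539 + 442038)/(-172111 - 463992) = -39501/(-636103) = -39501*(-1/636103) = 39501/636103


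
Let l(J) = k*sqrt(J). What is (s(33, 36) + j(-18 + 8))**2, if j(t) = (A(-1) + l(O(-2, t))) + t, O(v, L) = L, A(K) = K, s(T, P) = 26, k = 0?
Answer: 225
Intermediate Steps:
l(J) = 0 (l(J) = 0*sqrt(J) = 0)
j(t) = -1 + t (j(t) = (-1 + 0) + t = -1 + t)
(s(33, 36) + j(-18 + 8))**2 = (26 + (-1 + (-18 + 8)))**2 = (26 + (-1 - 10))**2 = (26 - 11)**2 = 15**2 = 225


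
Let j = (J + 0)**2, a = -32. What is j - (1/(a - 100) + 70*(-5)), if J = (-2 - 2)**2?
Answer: 79993/132 ≈ 606.01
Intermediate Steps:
J = 16 (J = (-4)**2 = 16)
j = 256 (j = (16 + 0)**2 = 16**2 = 256)
j - (1/(a - 100) + 70*(-5)) = 256 - (1/(-32 - 100) + 70*(-5)) = 256 - (1/(-132) - 350) = 256 - (-1/132 - 350) = 256 - 1*(-46201/132) = 256 + 46201/132 = 79993/132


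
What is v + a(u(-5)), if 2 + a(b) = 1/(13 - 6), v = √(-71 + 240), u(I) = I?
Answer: 78/7 ≈ 11.143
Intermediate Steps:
v = 13 (v = √169 = 13)
a(b) = -13/7 (a(b) = -2 + 1/(13 - 6) = -2 + 1/7 = -2 + ⅐ = -13/7)
v + a(u(-5)) = 13 - 13/7 = 78/7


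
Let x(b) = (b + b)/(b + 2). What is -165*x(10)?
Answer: -275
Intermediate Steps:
x(b) = 2*b/(2 + b) (x(b) = (2*b)/(2 + b) = 2*b/(2 + b))
-165*x(10) = -330*10/(2 + 10) = -330*10/12 = -165*5/3 = -275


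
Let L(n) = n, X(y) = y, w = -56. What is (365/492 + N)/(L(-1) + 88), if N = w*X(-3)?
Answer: 83021/42804 ≈ 1.9396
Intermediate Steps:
N = 168 (N = -56*(-3) = 168)
(365/492 + N)/(L(-1) + 88) = (365/492 + 168)/(-1 + 88) = (365*(1/492) + 168)/87 = (365/492 + 168)*(1/87) = (83021/492)*(1/87) = 83021/42804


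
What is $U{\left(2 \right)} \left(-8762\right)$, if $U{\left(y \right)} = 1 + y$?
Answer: $-26286$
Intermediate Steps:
$U{\left(2 \right)} \left(-8762\right) = \left(1 + 2\right) \left(-8762\right) = 3 \left(-8762\right) = -26286$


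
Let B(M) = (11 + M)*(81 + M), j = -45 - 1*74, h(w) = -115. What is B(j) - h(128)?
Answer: 4219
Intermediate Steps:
j = -119 (j = -45 - 74 = -119)
B(j) - h(128) = (891 + (-119)² + 92*(-119)) - 1*(-115) = (891 + 14161 - 10948) + 115 = 4104 + 115 = 4219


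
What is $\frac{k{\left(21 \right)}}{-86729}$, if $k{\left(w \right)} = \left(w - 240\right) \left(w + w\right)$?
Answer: $\frac{9198}{86729} \approx 0.10605$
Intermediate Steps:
$k{\left(w \right)} = 2 w \left(-240 + w\right)$ ($k{\left(w \right)} = \left(-240 + w\right) 2 w = 2 w \left(-240 + w\right)$)
$\frac{k{\left(21 \right)}}{-86729} = \frac{2 \cdot 21 \left(-240 + 21\right)}{-86729} = 2 \cdot 21 \left(-219\right) \left(- \frac{1}{86729}\right) = \left(-9198\right) \left(- \frac{1}{86729}\right) = \frac{9198}{86729}$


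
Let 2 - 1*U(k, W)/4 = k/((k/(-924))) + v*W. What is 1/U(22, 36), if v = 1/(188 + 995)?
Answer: 1183/4381688 ≈ 0.00026999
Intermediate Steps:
v = 1/1183 ≈ 0.00084531
U(k, W) = 3704 - 4*W/1183 (U(k, W) = 8 - 4*(k/((k/(-924))) + W/1183) = 8 - 4*(k/((k*(-1/924))) + W/1183) = 8 - 4*(k/((-k/924)) + W/1183) = 8 - 4*((-924/k)*k + W/1183) = 8 - 4*(-924 + W/1183) = 8 + (3696 - 4*W/1183) = 3704 - 4*W/1183)
1/U(22, 36) = 1/(3704 - 4/1183*36) = 1/(3704 - 144/1183) = 1/(4381688/1183) = 1183/4381688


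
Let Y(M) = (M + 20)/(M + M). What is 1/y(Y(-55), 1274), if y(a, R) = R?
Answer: 1/1274 ≈ 0.00078493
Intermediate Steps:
Y(M) = (20 + M)/(2*M) (Y(M) = (20 + M)/((2*M)) = (20 + M)*(1/(2*M)) = (20 + M)/(2*M))
1/y(Y(-55), 1274) = 1/1274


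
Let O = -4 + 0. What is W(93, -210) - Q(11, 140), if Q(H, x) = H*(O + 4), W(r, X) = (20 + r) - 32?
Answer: 81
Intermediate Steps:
W(r, X) = -12 + r
O = -4
Q(H, x) = 0 (Q(H, x) = H*(-4 + 4) = H*0 = 0)
W(93, -210) - Q(11, 140) = (-12 + 93) - 1*0 = 81 + 0 = 81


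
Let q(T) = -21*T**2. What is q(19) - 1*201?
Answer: -7782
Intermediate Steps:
q(19) - 1*201 = -21*19**2 - 1*201 = -21*361 - 201 = -7581 - 201 = -7782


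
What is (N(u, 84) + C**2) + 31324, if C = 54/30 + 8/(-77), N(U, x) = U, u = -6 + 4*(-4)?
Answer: 4640165359/148225 ≈ 31305.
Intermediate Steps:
u = -22 (u = -6 - 16 = -22)
C = 653/385 (C = 54*(1/30) + 8*(-1/77) = 9/5 - 8/77 = 653/385 ≈ 1.6961)
(N(u, 84) + C**2) + 31324 = (-22 + (653/385)**2) + 31324 = (-22 + 426409/148225) + 31324 = -2834541/148225 + 31324 = 4640165359/148225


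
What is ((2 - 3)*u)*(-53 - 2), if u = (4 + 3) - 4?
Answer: 165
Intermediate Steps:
u = 3 (u = 7 - 4 = 3)
((2 - 3)*u)*(-53 - 2) = ((2 - 3)*3)*(-53 - 2) = -1*3*(-55) = -3*(-55) = 165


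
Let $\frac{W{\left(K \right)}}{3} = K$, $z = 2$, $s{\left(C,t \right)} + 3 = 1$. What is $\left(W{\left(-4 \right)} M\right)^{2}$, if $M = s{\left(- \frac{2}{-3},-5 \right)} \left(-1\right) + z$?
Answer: $2304$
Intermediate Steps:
$s{\left(C,t \right)} = -2$ ($s{\left(C,t \right)} = -3 + 1 = -2$)
$W{\left(K \right)} = 3 K$
$M = 4$ ($M = \left(-2\right) \left(-1\right) + 2 = 2 + 2 = 4$)
$\left(W{\left(-4 \right)} M\right)^{2} = \left(3 \left(-4\right) 4\right)^{2} = \left(\left(-12\right) 4\right)^{2} = \left(-48\right)^{2} = 2304$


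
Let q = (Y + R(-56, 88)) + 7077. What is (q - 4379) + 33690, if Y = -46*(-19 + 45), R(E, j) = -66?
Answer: 35126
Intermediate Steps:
Y = -1196 (Y = -46*26 = -1196)
q = 5815 (q = (-1196 - 66) + 7077 = -1262 + 7077 = 5815)
(q - 4379) + 33690 = (5815 - 4379) + 33690 = 1436 + 33690 = 35126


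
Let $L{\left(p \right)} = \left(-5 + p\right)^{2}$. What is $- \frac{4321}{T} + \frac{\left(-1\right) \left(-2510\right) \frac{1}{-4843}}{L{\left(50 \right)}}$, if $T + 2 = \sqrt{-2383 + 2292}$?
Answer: $\frac{3390100148}{37266885} + \frac{4321 i \sqrt{91}}{95} \approx 90.968 + 433.89 i$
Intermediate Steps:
$T = -2 + i \sqrt{91}$ ($T = -2 + \sqrt{-2383 + 2292} = -2 + \sqrt{-91} = -2 + i \sqrt{91} \approx -2.0 + 9.5394 i$)
$- \frac{4321}{T} + \frac{\left(-1\right) \left(-2510\right) \frac{1}{-4843}}{L{\left(50 \right)}} = - \frac{4321}{-2 + i \sqrt{91}} + \frac{\left(-1\right) \left(-2510\right) \frac{1}{-4843}}{\left(-5 + 50\right)^{2}} = - \frac{4321}{-2 + i \sqrt{91}} + \frac{2510 \left(- \frac{1}{4843}\right)}{45^{2}} = - \frac{4321}{-2 + i \sqrt{91}} - \frac{2510}{4843 \cdot 2025} = - \frac{4321}{-2 + i \sqrt{91}} - \frac{502}{1961415} = - \frac{502}{1961415} - \frac{4321}{-2 + i \sqrt{91}}$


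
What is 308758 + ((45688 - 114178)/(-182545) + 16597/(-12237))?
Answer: 137940481206367/446760633 ≈ 3.0876e+5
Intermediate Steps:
308758 + ((45688 - 114178)/(-182545) + 16597/(-12237)) = 308758 + (-68490*(-1/182545) + 16597*(-1/12237)) = 308758 + (13698/36509 - 16597/12237) = 308758 - 438317447/446760633 = 137940481206367/446760633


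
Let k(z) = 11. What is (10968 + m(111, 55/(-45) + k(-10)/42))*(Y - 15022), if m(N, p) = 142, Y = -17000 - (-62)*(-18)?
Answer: -368163180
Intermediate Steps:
Y = -18116 (Y = -17000 - 1*1116 = -17000 - 1116 = -18116)
(10968 + m(111, 55/(-45) + k(-10)/42))*(Y - 15022) = (10968 + 142)*(-18116 - 15022) = 11110*(-33138) = -368163180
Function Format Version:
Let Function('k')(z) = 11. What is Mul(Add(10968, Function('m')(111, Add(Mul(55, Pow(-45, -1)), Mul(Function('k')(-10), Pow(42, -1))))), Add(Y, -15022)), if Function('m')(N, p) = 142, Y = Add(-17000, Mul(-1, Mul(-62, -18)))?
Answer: -368163180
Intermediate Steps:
Y = -18116 (Y = Add(-17000, Mul(-1, 1116)) = Add(-17000, -1116) = -18116)
Mul(Add(10968, Function('m')(111, Add(Mul(55, Pow(-45, -1)), Mul(Function('k')(-10), Pow(42, -1))))), Add(Y, -15022)) = Mul(Add(10968, 142), Add(-18116, -15022)) = Mul(11110, -33138) = -368163180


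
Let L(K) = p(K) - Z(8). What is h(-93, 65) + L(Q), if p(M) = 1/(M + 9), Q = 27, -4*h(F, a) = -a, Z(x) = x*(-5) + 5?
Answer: 923/18 ≈ 51.278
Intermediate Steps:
Z(x) = 5 - 5*x (Z(x) = -5*x + 5 = 5 - 5*x)
h(F, a) = a/4 (h(F, a) = -(-1)*a/4 = a/4)
p(M) = 1/(9 + M)
L(K) = 35 + 1/(9 + K) (L(K) = 1/(9 + K) - (5 - 5*8) = 1/(9 + K) - (5 - 40) = 1/(9 + K) - 1*(-35) = 1/(9 + K) + 35 = 35 + 1/(9 + K))
h(-93, 65) + L(Q) = (¼)*65 + (316 + 35*27)/(9 + 27) = 65/4 + (316 + 945)/36 = 65/4 + (1/36)*1261 = 65/4 + 1261/36 = 923/18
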